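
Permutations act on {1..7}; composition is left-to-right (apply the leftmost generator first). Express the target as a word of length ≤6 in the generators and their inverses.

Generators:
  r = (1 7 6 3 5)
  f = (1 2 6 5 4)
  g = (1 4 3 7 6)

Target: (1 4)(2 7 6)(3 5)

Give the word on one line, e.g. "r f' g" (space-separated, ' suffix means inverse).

f f f f r

  after f: (1 2 6 5 4)
  after f: (1 6 4 2 5)
  after f: (1 5 2 4 6)
  after f: (1 4 5 6 2)
  after r: (1 4)(2 7 6)(3 5)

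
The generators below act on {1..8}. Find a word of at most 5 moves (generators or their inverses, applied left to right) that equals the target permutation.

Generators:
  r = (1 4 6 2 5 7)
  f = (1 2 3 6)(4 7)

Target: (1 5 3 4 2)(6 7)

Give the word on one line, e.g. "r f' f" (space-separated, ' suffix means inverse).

  after r: (1 4 6 2 5 7)
  after r: (1 6 5)(2 7 4)
  after f': (1 3 2 4)(5 6)
  after f': (1 2 7 4 6 5 3)
  after r: (1 5 3 4 2)(6 7)

r r f' f' r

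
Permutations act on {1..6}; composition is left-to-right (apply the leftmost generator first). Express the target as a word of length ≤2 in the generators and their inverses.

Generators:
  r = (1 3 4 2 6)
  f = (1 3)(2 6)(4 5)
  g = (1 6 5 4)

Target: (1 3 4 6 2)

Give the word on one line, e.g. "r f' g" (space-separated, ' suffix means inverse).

f' g'

  after f': (1 3)(2 6)(4 5)
  after g': (1 3 4 6 2)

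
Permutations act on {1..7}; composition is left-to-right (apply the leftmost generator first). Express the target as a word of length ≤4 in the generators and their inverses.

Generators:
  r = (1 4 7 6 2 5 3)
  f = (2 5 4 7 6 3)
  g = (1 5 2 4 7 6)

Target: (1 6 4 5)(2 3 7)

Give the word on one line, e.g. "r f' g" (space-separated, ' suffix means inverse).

f' r' g f'

  after f': (2 3 6 7 4 5)
  after r': (1 3 7)(2 5 6 4)
  after g: (1 3 6 7 5)
  after f': (1 6 4 5)(2 3 7)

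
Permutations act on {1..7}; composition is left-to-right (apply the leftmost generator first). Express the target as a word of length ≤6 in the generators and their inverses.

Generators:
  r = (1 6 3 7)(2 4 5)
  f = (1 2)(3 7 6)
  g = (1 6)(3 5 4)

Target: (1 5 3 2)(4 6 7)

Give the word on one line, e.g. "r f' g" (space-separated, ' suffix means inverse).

g' g' f r g'

  after g': (1 6)(3 4 5)
  after g': (3 5 4)
  after f: (1 2)(3 5 4 7 6)
  after r: (1 4)(2 6 7 3)
  after g': (1 5 3 2)(4 6 7)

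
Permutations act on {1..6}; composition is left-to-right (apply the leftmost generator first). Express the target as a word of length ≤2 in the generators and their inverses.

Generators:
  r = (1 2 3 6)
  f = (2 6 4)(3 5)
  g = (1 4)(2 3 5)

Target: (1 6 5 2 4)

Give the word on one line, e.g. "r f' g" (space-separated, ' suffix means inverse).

  after r': (1 6 3 2)
  after g: (1 6 5 2 4)

r' g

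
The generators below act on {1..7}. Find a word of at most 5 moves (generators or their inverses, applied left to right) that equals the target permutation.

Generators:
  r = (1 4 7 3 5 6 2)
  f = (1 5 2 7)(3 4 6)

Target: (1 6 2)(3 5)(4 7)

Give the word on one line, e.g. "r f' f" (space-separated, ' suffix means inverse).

  after r: (1 4 7 3 5 6 2)
  after f: (1 6 7 4)(2 5 3)
  after f: (1 3 7 6)(4 5)
  after f: (1 4 2 7 3)(5 6)
  after f: (1 6 2)(3 5)(4 7)

r f f f f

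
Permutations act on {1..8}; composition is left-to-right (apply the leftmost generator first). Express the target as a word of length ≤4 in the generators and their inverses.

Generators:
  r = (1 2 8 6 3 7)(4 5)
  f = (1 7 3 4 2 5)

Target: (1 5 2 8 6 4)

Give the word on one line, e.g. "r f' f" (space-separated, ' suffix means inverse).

r f

  after r: (1 2 8 6 3 7)(4 5)
  after f: (1 5 2 8 6 4)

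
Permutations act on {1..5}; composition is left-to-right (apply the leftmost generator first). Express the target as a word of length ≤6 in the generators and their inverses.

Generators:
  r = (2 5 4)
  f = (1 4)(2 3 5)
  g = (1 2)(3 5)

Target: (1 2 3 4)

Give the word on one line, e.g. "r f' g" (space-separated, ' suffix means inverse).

  after f': (1 4)(2 5 3)
  after f': (2 3 5)
  after g': (1 2 5)
  after f': (1 5 4)(2 3)
  after r': (1 2 3 4)

f' f' g' f' r'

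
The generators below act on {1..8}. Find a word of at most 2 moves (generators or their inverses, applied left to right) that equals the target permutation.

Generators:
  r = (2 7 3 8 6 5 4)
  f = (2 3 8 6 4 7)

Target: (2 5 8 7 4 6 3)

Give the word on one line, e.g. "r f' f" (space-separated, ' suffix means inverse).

r' r'

  after r': (2 4 5 6 8 3 7)
  after r': (2 5 8 7 4 6 3)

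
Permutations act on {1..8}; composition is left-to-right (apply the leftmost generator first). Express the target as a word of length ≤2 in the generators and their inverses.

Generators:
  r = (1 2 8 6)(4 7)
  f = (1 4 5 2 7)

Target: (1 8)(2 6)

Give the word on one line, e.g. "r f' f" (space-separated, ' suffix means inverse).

r' r'

  after r': (1 6 8 2)(4 7)
  after r': (1 8)(2 6)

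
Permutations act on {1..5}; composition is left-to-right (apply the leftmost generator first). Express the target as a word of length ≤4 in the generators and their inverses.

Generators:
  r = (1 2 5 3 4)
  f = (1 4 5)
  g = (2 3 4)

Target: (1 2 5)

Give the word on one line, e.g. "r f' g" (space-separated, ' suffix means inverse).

f' r g g

  after f': (1 5 4)
  after r: (1 3 4 2 5)
  after g: (1 4 3 2 5)
  after g: (1 2 5)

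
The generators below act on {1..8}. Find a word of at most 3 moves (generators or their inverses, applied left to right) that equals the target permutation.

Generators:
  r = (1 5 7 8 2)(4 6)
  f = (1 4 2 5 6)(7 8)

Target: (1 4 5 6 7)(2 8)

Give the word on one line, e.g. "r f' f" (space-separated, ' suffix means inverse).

f r r

  after f: (1 4 2 5 6)(7 8)
  after r: (1 6 5 4)(2 7)
  after r: (1 4 5 6 7)(2 8)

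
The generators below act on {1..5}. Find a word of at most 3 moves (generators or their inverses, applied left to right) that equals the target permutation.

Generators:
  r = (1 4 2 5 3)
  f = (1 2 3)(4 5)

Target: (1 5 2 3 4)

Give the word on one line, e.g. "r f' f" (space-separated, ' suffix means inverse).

  after f: (1 2 3)(4 5)
  after f: (1 3 2)
  after r': (1 5 2 3 4)

f f r'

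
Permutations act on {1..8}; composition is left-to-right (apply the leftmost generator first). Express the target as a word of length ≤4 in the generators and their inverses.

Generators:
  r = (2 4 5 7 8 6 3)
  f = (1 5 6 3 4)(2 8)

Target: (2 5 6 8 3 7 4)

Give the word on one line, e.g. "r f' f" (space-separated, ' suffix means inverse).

  after r: (2 4 5 7 8 6 3)
  after f: (1 5 7 2)(3 8)(4 6)
  after r': (1 4 8 6 2)(3 7)
  after f: (2 5 6 8 3 7 4)

r f r' f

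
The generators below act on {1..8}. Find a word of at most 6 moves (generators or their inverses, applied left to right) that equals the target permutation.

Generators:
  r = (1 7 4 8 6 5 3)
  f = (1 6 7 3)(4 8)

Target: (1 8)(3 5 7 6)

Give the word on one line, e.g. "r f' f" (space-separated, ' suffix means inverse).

f' f' r f'

  after f': (1 3 7 6)(4 8)
  after f': (1 7)(3 6)
  after r: (1 4 8 6)(3 5)
  after f': (1 8)(3 5 7 6)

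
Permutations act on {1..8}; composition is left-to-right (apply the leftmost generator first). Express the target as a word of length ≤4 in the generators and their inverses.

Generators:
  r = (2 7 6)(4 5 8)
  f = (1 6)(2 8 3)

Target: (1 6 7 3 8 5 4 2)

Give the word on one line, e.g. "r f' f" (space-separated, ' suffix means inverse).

  after r': (2 6 7)(4 8 5)
  after f': (1 6 7 3 8 5 4 2)

r' f'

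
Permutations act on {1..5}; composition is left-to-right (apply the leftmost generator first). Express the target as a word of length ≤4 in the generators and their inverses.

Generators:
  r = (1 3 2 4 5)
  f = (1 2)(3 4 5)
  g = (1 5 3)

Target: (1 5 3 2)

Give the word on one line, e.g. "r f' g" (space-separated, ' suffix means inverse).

f r' g g

  after f: (1 2)(3 4 5)
  after r': (1 3 2 5)
  after g: (2 3)
  after g: (1 5 3 2)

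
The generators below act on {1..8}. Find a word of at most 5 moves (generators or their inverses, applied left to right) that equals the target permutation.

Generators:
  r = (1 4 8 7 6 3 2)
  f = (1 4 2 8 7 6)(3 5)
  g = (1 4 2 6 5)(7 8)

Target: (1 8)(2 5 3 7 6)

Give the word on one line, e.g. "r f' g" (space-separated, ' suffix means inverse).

  after r: (1 4 8 7 6 3 2)
  after f': (2 6 5 3 4)
  after g: (1 4 6)(2 5 3)(7 8)
  after f: (1 2 3 8 6 4)
  after f: (1 8)(2 5 3 7 6)

r f' g f f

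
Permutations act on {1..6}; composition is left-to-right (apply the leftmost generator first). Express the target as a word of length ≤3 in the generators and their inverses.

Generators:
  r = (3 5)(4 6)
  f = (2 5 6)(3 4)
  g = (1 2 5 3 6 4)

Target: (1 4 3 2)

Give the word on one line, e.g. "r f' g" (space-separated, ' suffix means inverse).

r g'

  after r: (3 5)(4 6)
  after g': (1 4 3 2)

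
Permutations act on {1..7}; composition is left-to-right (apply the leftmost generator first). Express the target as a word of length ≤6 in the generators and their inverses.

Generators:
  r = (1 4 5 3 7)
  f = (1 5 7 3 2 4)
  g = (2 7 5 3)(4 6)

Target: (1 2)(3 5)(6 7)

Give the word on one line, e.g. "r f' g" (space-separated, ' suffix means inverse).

  after g: (2 7 5 3)(4 6)
  after r': (1 7 4 6)(2 3)
  after r': (1 3 2 5 4 6 7)
  after f': (1 7 4 6 5 2)
  after g': (1 2)(3 5)(6 7)

g r' r' f' g'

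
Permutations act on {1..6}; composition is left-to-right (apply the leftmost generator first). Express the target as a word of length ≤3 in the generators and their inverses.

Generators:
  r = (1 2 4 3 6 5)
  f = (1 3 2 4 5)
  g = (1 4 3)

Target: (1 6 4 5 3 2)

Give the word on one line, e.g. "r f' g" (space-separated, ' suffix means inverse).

  after f: (1 3 2 4 5)
  after r: (1 6 5 2 3 4)
  after f': (1 6 4 5 3 2)

f r f'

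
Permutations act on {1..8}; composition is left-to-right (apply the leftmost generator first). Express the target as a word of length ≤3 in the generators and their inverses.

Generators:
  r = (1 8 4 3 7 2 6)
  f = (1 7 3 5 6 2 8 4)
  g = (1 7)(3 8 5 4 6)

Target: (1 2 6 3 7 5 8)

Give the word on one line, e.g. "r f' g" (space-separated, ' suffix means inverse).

f' r' f'

  after f': (1 4 8 2 6 5 3 7)
  after r': (1 8 7 6 5 4)
  after f': (1 2 6 3 7 5 8)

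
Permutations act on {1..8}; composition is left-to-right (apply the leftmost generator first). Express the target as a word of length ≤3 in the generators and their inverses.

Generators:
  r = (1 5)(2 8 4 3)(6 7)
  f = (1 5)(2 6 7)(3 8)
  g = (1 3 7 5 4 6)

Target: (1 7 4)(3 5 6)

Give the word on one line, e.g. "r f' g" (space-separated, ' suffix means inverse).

  after g: (1 3 7 5 4 6)
  after g: (1 7 4)(3 5 6)

g g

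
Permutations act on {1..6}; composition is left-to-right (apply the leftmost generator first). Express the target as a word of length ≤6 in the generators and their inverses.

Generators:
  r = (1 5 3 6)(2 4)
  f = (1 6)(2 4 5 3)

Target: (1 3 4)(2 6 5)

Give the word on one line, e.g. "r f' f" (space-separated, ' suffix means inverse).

  after f': (1 6)(2 3 5 4)
  after f': (2 5)(3 4)
  after r: (1 5 4 6)(2 3)
  after r: (1 3 4)(2 6 5)

f' f' r r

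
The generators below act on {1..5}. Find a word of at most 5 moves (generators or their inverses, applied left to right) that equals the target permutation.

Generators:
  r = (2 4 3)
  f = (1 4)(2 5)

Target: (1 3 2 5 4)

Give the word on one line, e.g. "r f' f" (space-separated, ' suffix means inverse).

f r f' f'

  after f: (1 4)(2 5)
  after r: (1 3 2 5 4)
  after f': (1 3 5)
  after f': (1 3 2 5 4)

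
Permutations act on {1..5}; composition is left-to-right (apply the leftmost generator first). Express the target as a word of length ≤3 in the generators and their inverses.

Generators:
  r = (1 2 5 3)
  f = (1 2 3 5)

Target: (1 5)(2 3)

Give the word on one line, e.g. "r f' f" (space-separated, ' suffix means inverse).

  after r': (1 3 5 2)
  after r': (1 5)(2 3)

r' r'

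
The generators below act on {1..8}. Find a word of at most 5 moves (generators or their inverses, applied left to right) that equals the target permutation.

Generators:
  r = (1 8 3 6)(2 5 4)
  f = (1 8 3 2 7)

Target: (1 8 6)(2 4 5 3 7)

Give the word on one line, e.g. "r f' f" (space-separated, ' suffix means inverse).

r r f'

  after r: (1 8 3 6)(2 5 4)
  after r: (1 3)(2 4 5)(6 8)
  after f': (1 8 6)(2 4 5 3 7)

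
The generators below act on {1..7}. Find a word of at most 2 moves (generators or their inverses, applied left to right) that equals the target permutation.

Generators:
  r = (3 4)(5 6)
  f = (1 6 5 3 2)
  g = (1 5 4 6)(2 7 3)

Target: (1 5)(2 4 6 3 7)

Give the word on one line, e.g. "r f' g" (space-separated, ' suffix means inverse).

  after g': (1 6 4 5)(2 3 7)
  after r': (1 5)(2 4 6 3 7)

g' r'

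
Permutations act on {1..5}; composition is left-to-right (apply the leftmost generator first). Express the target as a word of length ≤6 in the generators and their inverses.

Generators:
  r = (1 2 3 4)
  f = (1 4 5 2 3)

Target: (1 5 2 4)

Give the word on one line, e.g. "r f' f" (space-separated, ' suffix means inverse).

  after r: (1 2 3 4)
  after f': (1 5 4 3)
  after r: (1 5)(2 3)
  after r: (1 5 2 4)

r f' r r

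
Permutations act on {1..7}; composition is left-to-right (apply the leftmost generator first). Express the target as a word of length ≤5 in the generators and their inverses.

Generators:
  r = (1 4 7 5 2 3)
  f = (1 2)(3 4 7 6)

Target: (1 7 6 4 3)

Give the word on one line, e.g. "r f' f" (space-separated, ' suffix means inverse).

r' r' r' f' r'

  after r': (1 3 2 5 7 4)
  after r': (1 2 7)(3 5 4)
  after r': (1 5)(2 4)(3 7)
  after f': (1 5 2 3 4)(6 7)
  after r': (1 7 6 4 3)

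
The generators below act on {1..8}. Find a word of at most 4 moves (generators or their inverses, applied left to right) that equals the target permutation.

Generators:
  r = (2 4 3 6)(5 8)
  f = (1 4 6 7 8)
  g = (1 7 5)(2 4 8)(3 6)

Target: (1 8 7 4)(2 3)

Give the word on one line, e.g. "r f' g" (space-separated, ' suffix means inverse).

f' r' r'

  after f': (1 8 7 6 4)
  after r': (1 5 8 7 3 4)(2 6)
  after r': (1 8 7 4)(2 3)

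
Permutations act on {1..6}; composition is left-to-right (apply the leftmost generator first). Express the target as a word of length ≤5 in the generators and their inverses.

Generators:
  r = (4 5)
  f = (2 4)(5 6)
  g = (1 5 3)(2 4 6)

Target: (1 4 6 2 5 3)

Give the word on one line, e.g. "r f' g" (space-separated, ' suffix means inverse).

  after g': (1 3 5)(2 6 4)
  after g': (1 5 3)(2 4 6)
  after r': (1 4 6 2 5 3)

g' g' r'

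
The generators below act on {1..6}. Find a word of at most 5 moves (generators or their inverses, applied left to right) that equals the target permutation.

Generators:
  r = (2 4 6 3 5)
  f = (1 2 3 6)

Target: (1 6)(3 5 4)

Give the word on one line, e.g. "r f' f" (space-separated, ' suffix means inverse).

f r' r' r'

  after f: (1 2 3 6)
  after r': (1 5 3 4 2 6)
  after r': (1 3 2 4 5 6)
  after r': (1 6)(3 5 4)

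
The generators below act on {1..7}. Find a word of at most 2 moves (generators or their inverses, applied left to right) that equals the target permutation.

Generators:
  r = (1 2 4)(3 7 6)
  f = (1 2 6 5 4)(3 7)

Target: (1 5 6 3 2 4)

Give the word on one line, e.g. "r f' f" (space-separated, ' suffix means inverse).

r' f'

  after r': (1 4 2)(3 6 7)
  after f': (1 5 6 3 2 4)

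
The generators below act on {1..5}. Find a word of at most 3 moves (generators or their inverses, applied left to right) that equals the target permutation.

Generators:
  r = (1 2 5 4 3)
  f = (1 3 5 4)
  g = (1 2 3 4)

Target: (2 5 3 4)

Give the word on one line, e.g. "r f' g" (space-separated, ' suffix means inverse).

f r

  after f: (1 3 5 4)
  after r: (2 5 3 4)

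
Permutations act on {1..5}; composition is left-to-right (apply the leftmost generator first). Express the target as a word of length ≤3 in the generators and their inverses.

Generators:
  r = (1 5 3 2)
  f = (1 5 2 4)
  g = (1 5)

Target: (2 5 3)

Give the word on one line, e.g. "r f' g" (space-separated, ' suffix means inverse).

  after r: (1 5 3 2)
  after g: (2 5 3)

r g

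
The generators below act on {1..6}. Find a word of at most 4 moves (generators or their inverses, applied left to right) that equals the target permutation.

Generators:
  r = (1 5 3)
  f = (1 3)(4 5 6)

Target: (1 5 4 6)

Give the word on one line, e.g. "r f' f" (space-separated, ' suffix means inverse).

  after f': (1 3)(4 6 5)
  after r: (3 5 4 6)
  after r: (1 5 4 6)

f' r r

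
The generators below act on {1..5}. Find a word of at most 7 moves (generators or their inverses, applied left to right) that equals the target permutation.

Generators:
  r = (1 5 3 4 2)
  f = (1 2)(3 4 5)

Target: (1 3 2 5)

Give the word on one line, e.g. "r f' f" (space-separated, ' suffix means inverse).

  after r': (1 2 4 3 5)
  after r': (1 4 5 2 3)
  after r': (1 3 2 5 4)
  after f: (1 4 2 3)
  after r': (1 3 2 5)

r' r' r' f r'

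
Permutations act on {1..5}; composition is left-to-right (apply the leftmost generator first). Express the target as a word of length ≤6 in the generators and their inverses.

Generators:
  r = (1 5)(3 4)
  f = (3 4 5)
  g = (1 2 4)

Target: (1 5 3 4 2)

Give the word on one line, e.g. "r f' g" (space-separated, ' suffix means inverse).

f' r g g

  after f': (3 5 4)
  after r: (1 5 3)
  after g: (1 5 3 2 4)
  after g: (1 5 3 4 2)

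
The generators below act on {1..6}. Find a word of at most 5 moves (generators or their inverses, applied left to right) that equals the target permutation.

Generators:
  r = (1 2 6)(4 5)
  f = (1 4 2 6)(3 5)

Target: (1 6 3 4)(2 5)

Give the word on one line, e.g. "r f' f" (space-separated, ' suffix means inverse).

  after f: (1 4 2 6)(3 5)
  after f: (1 2)(4 6)
  after r: (1 6 5 4)
  after f': (1 2 4 6 3 5)
  after r: (1 6 3 4)(2 5)

f f r f' r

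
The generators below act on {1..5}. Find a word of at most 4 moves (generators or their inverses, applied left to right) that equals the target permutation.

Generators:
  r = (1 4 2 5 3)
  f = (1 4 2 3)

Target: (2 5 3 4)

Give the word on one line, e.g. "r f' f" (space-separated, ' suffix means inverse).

r' f' r' r'

  after r': (1 3 5 2 4)
  after f': (1 2)(3 5 4)
  after r': (1 4 5)(2 3)
  after r': (2 5 3 4)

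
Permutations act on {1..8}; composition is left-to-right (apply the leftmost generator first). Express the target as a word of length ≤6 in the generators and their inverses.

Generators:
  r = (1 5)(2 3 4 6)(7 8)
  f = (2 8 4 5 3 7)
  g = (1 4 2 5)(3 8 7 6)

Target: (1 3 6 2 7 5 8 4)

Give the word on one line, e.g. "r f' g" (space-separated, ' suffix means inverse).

f' f' g r'

  after f': (2 7 3 5 4 8)
  after f': (2 3 4)(5 8 7)
  after g: (1 4 5 7)(2 8 6 3)
  after r': (1 3 6 2 7 5 8 4)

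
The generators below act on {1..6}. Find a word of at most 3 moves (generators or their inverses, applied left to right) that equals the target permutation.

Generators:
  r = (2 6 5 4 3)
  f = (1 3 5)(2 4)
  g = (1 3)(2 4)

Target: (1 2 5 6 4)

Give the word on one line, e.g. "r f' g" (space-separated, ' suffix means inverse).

g r' g'

  after g: (1 3)(2 4)
  after r': (1 4 3)(2 5 6)
  after g': (1 2 5 6 4)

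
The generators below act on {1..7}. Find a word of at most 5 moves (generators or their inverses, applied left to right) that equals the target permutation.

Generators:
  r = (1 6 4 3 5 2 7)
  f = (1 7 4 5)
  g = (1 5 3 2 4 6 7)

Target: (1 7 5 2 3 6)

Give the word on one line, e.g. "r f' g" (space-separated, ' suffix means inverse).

  after r': (1 7 2 5 3 4 6)
  after g: (2 3 6 5)(4 7)
  after f: (1 7 5 2 3 6)

r' g f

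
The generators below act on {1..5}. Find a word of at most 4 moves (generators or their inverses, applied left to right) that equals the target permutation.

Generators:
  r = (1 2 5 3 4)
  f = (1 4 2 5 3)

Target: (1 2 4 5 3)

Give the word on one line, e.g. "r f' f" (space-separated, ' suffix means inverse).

  after f': (1 3 5 2 4)
  after f': (1 5 4 3 2)
  after r': (1 2 4 5 3)

f' f' r'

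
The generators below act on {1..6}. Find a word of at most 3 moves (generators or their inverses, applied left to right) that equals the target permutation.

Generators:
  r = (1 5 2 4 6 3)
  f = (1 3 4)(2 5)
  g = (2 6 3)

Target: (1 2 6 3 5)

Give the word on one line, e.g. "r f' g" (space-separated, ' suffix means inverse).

  after r: (1 5 2 4 6 3)
  after g': (1 5 3)(2 4)
  after r: (1 2 6 3 5)

r g' r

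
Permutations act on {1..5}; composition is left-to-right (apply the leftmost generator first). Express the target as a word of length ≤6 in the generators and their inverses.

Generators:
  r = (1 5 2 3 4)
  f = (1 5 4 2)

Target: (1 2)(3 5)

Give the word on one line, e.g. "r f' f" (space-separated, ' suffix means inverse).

  after r: (1 5 2 3 4)
  after f': (2 3 5 4)
  after r': (1 4 5 3)
  after f: (1 2)(3 5)

r f' r' f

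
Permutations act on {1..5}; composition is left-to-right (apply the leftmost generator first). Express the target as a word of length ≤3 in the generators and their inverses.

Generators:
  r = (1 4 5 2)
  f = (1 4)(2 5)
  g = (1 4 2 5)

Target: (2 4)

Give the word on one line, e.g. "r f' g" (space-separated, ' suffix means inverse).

  after r: (1 4 5 2)
  after f: (2 4)

r f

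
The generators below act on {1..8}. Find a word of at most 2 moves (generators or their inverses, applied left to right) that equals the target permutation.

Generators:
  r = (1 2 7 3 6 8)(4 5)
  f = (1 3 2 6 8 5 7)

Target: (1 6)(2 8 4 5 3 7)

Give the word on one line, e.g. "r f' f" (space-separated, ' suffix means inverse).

  after f: (1 3 2 6 8 5 7)
  after r: (1 6)(2 8 4 5 3 7)

f r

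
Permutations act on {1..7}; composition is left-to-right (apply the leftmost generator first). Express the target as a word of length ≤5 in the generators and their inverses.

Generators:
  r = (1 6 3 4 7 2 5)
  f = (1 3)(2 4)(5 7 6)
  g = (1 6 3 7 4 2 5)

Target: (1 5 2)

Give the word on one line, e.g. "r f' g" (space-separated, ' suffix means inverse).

  after f: (1 3)(2 4)(5 7 6)
  after r: (1 4 5 2 7 3 6)
  after g': (1 7 6 5 4 2 3)
  after f': (1 5 2)

f r g' f'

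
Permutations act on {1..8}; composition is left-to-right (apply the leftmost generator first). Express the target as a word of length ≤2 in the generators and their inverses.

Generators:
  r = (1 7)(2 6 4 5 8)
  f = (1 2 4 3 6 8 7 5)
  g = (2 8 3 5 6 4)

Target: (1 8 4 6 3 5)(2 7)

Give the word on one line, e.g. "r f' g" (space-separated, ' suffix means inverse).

f' r

  after f': (1 5 7 8 6 3 4 2)
  after r: (1 8 4 6 3 5)(2 7)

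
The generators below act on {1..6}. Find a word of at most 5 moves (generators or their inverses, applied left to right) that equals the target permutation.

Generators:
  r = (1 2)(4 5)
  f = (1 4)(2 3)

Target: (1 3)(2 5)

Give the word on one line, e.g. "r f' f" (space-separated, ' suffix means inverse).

r' f' r

  after r': (1 2)(4 5)
  after f': (1 3 2 4 5)
  after r: (1 3)(2 5)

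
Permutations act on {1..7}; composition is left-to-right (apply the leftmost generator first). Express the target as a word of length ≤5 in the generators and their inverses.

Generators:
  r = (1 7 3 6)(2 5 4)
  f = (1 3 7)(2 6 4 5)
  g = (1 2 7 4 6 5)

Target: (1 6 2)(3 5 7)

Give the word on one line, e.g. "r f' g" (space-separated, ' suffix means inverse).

f' g' r' f'

  after f': (1 7 3)(2 5 4 6)
  after g': (1 2 6)(3 5 7)
  after r': (1 4 5)(2 3)
  after f': (1 6 2)(3 5 7)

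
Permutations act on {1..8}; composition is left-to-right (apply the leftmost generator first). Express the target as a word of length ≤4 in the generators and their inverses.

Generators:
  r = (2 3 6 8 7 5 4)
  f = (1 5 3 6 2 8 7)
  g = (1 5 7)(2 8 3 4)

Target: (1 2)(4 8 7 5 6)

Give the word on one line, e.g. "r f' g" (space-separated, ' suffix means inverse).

  after f: (1 5 3 6 2 8 7)
  after r: (1 4 2 7)(3 8 5 6)
  after g: (1 2)(4 8 7 5 6)

f r g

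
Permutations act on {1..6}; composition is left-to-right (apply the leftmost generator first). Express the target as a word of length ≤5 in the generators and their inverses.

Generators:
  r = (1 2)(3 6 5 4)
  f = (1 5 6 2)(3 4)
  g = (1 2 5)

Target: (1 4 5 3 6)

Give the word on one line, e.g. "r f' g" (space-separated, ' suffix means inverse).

  after f': (1 2 6 5)(3 4)
  after g': (2 6)(3 4)
  after r: (1 2 5 4 6)
  after g: (1 5 4 6 2)
  after r: (1 4 5 3 6)

f' g' r g r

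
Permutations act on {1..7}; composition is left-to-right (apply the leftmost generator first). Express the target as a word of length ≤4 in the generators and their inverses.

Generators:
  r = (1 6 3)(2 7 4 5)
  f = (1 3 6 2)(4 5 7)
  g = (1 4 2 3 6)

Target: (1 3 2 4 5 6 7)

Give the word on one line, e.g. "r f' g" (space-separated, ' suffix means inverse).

  after r': (1 3 6)(2 5 4 7)
  after g: (1 6 4 7 3)(2 5)
  after f': (1 3 2 4 5 6 7)

r' g f'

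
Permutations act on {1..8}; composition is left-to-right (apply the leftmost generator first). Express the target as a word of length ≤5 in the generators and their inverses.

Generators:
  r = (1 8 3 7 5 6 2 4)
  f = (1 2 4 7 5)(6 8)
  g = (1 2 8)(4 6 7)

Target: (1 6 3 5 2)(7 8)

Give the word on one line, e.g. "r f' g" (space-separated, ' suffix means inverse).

r' f' r'

  after r': (1 4 2 6 5 7 3 8)
  after f': (1 2 8 5 4)(3 6 7)
  after r': (1 6 3 5 2)(7 8)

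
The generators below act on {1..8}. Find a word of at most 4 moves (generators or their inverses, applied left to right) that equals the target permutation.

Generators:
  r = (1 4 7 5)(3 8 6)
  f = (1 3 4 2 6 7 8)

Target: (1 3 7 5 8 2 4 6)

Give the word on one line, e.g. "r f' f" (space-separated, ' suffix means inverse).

  after r: (1 4 7 5)(3 8 6)
  after f': (1 3 7 5 8 2 4 6)

r f'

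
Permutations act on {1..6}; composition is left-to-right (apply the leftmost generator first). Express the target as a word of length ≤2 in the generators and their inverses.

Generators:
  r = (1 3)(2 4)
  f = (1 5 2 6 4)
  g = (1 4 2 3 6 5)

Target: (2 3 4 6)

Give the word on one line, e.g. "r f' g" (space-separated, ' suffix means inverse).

g f

  after g: (1 4 2 3 6 5)
  after f: (2 3 4 6)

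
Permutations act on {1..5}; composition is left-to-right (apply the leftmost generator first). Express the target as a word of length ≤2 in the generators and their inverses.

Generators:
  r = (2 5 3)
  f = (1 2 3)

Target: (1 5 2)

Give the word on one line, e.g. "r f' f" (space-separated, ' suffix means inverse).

f' r'

  after f': (1 3 2)
  after r': (1 5 2)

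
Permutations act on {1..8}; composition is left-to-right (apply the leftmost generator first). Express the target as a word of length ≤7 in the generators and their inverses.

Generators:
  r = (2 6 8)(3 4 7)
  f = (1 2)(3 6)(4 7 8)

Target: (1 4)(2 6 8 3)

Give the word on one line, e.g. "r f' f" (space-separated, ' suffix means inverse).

r' f' r' f' r'

  after r': (2 8 6)(3 7 4)
  after f': (1 2 7 8 3 4 6)
  after r': (1 8 7 6)(2 4)
  after f': (1 7 3 6 2 8 4)
  after r': (1 4)(2 6 8 3)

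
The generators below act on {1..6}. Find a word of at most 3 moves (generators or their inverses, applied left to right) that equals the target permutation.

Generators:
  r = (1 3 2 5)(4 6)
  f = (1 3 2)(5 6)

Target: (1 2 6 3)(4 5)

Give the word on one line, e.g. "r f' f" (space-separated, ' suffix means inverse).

f r' f'

  after f: (1 3 2)(5 6)
  after r': (2 5 4 6)
  after f': (1 2 6 3)(4 5)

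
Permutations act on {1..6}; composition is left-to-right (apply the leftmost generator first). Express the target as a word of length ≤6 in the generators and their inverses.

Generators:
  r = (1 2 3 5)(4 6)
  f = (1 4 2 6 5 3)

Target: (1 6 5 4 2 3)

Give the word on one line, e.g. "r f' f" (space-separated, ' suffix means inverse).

  after r: (1 2 3 5)(4 6)
  after f: (1 6 2)(4 5)
  after r': (1 4 3 2 5 6)
  after r': (1 6 5 4 2 3)

r f r' r'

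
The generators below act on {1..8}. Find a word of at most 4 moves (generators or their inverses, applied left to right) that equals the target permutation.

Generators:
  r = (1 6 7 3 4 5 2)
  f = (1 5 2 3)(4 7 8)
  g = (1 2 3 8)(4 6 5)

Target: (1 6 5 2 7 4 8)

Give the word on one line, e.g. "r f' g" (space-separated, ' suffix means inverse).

g r' g'

  after g: (1 2 3 8)(4 6 5)
  after r': (1 5 3 8 2 7 6 4)
  after g': (1 6 5 2 7 4 8)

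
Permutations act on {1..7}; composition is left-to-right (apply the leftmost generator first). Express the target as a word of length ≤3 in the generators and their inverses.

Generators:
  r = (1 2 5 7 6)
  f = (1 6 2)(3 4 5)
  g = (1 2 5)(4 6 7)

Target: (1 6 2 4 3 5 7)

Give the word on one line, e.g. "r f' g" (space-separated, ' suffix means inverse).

  after r: (1 2 5 7 6)
  after f': (1 6 2 4 3 5 7)

r f'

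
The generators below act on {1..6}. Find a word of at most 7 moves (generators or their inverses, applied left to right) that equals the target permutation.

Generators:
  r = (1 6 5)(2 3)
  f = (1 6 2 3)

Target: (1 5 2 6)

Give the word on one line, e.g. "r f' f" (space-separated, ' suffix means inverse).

  after f: (1 6 2 3)
  after r': (3 5 6)
  after r': (1 5)(2 3 6)
  after f': (1 5 3)
  after f': (1 5 2 6)

f r' r' f' f'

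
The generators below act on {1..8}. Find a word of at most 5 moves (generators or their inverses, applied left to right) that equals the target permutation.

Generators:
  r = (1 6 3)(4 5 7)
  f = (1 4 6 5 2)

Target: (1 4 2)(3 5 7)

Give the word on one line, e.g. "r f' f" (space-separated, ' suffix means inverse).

  after f: (1 4 6 5 2)
  after r': (1 7 5 2 3 6 4)
  after f': (1 7 6)(2 3 4)
  after r: (1 4 2)(3 5 7)

f r' f' r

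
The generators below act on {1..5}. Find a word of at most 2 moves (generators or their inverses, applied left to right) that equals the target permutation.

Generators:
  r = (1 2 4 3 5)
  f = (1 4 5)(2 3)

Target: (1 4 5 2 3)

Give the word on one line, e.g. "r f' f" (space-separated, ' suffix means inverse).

  after r: (1 2 4 3 5)
  after r: (1 4 5 2 3)

r r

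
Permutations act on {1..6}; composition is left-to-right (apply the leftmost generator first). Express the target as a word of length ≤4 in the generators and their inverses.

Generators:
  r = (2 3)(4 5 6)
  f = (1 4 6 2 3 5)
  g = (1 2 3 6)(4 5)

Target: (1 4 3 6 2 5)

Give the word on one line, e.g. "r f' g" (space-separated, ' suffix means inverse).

g' f'

  after g': (1 6 3 2)(4 5)
  after f': (1 4 3 6 2 5)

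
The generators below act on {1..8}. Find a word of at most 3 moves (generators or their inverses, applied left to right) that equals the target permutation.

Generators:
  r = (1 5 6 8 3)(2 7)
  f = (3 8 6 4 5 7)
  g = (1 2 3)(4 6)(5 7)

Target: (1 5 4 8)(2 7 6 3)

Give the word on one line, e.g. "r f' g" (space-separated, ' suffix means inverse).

  after f': (3 7 5 4 6 8)
  after r: (1 5 4 8)(2 7 6 3)

f' r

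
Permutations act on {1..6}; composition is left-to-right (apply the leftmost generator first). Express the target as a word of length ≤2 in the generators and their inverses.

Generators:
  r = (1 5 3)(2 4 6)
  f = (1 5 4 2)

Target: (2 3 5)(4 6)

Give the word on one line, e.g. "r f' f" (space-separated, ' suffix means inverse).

  after f: (1 5 4 2)
  after r': (2 3 5)(4 6)

f r'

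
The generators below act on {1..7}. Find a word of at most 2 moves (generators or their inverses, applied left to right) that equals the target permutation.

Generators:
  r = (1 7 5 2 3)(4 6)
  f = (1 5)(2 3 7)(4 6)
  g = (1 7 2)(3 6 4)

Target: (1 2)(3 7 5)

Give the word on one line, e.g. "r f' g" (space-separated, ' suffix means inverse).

  after r': (1 3 2 5 7)(4 6)
  after f': (1 2)(3 7 5)

r' f'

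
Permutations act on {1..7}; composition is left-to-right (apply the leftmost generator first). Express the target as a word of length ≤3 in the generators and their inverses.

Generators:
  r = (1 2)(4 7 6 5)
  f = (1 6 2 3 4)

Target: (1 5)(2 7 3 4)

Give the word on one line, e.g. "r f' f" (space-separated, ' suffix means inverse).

  after f': (1 4 3 2 6)
  after r': (1 5 6 2 7 4 3)
  after f': (1 5)(2 7 3 4)

f' r' f'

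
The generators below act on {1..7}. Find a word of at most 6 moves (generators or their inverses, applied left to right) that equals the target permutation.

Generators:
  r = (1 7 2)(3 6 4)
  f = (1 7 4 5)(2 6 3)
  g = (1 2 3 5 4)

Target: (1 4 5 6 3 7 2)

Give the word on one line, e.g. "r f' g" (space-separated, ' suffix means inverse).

  after f: (1 7 4 5)(2 6 3)
  after r': (2 3 7 6 4 5)
  after f': (1 5 3)(2 6 7)
  after r: (1 5 6 2 4 3 7)
  after g: (1 4 5 6 3 7 2)

f r' f' r g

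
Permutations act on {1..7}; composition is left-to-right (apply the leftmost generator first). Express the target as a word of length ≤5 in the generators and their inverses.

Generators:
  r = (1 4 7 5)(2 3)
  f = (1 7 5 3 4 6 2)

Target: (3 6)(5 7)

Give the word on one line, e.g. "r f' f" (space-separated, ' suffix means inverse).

  after f': (1 2 6 4 3 5 7)
  after r: (1 3)(2 6 7 4)
  after r: (1 2 6 5)(3 4)
  after f: (3 6)(5 7)

f' r r f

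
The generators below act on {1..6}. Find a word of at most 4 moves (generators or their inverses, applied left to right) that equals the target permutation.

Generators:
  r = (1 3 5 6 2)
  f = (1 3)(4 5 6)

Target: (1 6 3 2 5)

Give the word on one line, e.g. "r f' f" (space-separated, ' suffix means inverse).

r' r'

  after r': (1 2 6 5 3)
  after r': (1 6 3 2 5)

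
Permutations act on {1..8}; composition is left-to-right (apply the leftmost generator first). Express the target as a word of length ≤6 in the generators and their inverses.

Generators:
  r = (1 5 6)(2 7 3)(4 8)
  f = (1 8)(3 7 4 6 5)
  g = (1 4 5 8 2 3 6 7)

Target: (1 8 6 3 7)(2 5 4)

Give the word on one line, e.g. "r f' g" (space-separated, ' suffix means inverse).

  after f': (1 8)(3 5 6 4 7)
  after r: (1 4 3 6 8 5)(2 7)
  after g': (2 6 5 7 8 4)
  after f: (1 8 6 3 7)(2 5 4)

f' r g' f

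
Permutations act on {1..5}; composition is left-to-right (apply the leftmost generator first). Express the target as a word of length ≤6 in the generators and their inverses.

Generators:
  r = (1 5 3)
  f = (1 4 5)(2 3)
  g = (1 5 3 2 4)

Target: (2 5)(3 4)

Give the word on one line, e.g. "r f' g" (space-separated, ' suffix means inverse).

f' r g' f' g

  after f': (1 5 4)(2 3)
  after r: (1 3 2)(4 5)
  after g': (1 5 2 4)
  after f': (1 4 5 3 2)
  after g: (2 5)(3 4)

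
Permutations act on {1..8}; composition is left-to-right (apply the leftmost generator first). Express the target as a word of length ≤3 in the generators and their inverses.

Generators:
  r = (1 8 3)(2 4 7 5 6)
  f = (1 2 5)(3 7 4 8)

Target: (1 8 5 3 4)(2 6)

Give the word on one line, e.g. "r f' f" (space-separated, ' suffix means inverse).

r' f'

  after r': (1 3 8)(2 6 5 7 4)
  after f': (1 8 5 3 4)(2 6)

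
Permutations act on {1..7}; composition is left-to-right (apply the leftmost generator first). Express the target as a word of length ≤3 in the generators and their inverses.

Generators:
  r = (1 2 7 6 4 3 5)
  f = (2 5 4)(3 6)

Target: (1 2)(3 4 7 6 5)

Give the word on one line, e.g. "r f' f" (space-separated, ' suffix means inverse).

f r

  after f: (2 5 4)(3 6)
  after r: (1 2)(3 4 7 6 5)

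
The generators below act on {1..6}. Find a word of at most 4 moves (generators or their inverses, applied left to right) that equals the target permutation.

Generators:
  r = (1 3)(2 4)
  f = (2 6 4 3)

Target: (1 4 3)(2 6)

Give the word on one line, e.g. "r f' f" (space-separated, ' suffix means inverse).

  after r': (1 3)(2 4)
  after f': (1 4 3)(2 6)
  after r': (1 2 6 4)
  after r': (1 4 3)(2 6)

r' f' r' r'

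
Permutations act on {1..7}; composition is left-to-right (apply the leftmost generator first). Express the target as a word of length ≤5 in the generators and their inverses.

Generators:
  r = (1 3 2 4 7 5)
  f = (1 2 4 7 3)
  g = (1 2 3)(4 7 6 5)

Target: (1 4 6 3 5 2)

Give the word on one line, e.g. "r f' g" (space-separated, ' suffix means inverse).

  after g: (1 2 3)(4 7 6 5)
  after g: (1 3 2)(4 6)(5 7)
  after f': (1 7 5 4 6 2 3)
  after r': (1 4 6 3 5 2)

g g f' r'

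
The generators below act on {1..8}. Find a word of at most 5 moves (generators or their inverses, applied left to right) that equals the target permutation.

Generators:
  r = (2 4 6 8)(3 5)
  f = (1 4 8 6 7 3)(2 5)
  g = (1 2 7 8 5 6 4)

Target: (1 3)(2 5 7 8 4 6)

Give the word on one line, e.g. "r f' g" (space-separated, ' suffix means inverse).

  after g: (1 2 7 8 5 6 4)
  after f: (1 5 7 6 8 2 3)
  after r: (1 3)(2 5 7 8 4 6)

g f r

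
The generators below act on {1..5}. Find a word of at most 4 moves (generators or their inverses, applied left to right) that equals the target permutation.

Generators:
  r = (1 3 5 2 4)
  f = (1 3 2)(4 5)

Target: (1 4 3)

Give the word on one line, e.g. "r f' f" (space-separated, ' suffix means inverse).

r f r' f

  after r: (1 3 5 2 4)
  after f: (1 2 5)(3 4)
  after r': (1 5 4)(2 3)
  after f: (1 4 3)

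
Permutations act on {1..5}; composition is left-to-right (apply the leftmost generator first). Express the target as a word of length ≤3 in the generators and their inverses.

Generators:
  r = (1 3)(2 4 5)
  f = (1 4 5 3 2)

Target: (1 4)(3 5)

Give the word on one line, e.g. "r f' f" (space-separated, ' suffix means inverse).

  after r': (1 3)(2 5 4)
  after f': (1 5)(2 4 3)
  after r': (1 4)(3 5)

r' f' r'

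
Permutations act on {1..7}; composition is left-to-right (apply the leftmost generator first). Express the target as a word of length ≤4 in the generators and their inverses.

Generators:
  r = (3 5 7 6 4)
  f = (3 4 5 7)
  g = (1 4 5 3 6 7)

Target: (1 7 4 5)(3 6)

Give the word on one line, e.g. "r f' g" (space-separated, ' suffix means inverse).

  after f': (3 7 5 4)
  after g': (1 7 4 5)(3 6)

f' g'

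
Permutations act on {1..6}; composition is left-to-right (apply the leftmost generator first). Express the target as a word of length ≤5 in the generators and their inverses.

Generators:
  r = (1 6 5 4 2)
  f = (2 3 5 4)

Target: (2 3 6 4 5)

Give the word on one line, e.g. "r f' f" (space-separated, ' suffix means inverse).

r' f' r r f

  after r': (1 2 4 5 6)
  after f': (1 4 3 2 5 6)
  after r: (1 2 4 3)
  after r: (3 6 5 4)
  after f: (2 3 6 4 5)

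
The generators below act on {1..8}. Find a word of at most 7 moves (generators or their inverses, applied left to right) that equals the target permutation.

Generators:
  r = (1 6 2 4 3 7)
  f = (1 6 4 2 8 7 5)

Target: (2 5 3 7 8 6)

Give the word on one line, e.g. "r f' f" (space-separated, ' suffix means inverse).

r f r' r' f'

  after r: (1 6 2 4 3 7)
  after f: (1 4 3 5)(6 8 7)
  after r': (1 2 6 8 3 5 7)
  after r': (1 6 8 4 2)(3 5)
  after f': (2 5 3 7 8 6)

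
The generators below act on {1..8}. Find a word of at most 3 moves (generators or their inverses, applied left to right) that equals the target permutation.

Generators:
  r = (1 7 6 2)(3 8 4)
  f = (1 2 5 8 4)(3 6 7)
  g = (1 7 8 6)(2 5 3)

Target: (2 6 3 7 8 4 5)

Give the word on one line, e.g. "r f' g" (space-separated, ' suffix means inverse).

  after r: (1 7 6 2)(3 8 4)
  after g': (2 6 3 7 8 4 5)

r g'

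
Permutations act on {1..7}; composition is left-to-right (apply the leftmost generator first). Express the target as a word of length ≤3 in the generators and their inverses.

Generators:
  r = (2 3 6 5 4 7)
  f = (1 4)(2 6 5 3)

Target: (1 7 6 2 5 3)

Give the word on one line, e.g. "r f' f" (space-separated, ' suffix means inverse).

f' r f

  after f': (1 4)(2 3 5 6)
  after r: (1 7 2 6 3 4)
  after f: (1 7 6 2 5 3)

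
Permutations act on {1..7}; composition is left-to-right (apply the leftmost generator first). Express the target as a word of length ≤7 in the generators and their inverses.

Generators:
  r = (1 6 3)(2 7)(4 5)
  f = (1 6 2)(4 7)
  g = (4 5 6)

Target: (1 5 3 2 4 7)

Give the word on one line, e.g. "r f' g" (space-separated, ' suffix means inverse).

r' r' g r f

  after r': (1 3 6)(2 7)(4 5)
  after r': (1 6 3)
  after g: (1 4 5 6 3)
  after r: (1 5 3 6)(2 7)
  after f: (1 5 3 2 4 7)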